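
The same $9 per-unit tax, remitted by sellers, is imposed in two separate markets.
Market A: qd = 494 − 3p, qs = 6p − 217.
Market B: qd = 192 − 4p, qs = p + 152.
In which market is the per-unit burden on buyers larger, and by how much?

Market A, by $4.2.

Market A: pre-tax p* = $79, q* = 257; post-tax q = 239; per-unit burden on buyers = $6.
Market B: pre-tax p* = $8, q* = 160; post-tax q = 152.8; per-unit burden on buyers = $1.8.
Difference: $6 vs $1.8 → market A is larger by $4.2.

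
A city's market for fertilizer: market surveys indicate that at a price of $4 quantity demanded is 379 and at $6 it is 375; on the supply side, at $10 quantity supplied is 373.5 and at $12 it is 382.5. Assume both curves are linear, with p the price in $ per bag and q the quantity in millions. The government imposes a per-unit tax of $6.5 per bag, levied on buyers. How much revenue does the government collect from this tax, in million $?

Tax revenue = $2340 million.

Demand slope: (375 − 379)/(6 − 4) = -2, so qd = 387 − 2p.
Supply slope: (382.5 − 373.5)/(12 − 10) = 4.5, so qs = 4.5p + 328.5.
Before the tax: set 387 − 2p = 4.5p + 328.5 → p* = $9, q* = 369.
With the tax collected from buyers, demand (in seller-price terms) shifts: qd = 387 − 2(p + 6.5).
New equilibrium: buyers pay $13.5, producers receive $7, q = 360. (Wedge: pb − ps = 6.5.)
Revenue = t · Q = 6.5 · 360 = $2340.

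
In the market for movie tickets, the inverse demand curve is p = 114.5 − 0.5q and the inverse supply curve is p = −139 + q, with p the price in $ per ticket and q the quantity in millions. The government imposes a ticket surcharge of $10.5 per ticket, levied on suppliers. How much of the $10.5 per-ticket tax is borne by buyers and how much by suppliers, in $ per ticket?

Buyers bear $3.5 per ticket; suppliers bear $7 per ticket.

Inverting to q(p) form: qd = 229 − 2p; qs = p + 139.
Before the tax: set 229 − 2p = p + 139 → p* = $30, q* = 169.
With the tax collected from suppliers, supply shifts: qs = (p − 10.5) + 139.
New equilibrium: buyers pay $33.5, suppliers receive $23, q = 162. (Wedge: pb − ps = 10.5.)
Burden on buyers: $3.5; on suppliers: $7. (They sum to $10.5.)
The less price-elastic side of the market bears the larger share of a per-unit tax.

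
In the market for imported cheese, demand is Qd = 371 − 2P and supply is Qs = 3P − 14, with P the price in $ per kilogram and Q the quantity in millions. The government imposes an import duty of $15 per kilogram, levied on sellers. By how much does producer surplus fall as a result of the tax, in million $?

Without the tax, 371 − 2P = 3P − 14 gives 5P = 385, so P* = $77 and Q* = 217.
With the tax collected from sellers, supply shifts: Qs = 3(P − 15) − 14.
New equilibrium: consumers pay $86, sellers receive $71, Q = 199. (Wedge: Pb − Ps = 15.)
ΔPS is the trapezoid between Q = 199 and Q = 217 of height $6: ½ · (217 + 199) · 6 = $1248.

Producer surplus falls by $1248 million.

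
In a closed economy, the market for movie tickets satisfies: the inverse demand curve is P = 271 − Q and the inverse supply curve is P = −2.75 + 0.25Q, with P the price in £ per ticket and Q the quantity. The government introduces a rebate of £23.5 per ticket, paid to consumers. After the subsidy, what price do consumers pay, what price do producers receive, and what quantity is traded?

Consumers pay £33.2; producers receive £56.7; quantity = 237.8.

Inverting to Q(P) form: Qd = 271 − P; Qs = 4P + 11.
Without the subsidy, 271 − P = 4P + 11 gives 5P = 260, so P* = £52 and Q* = 219.
With a per-unit subsidy paid to consumers, each effectively pays P − 23.5, so demand becomes Qd = 271 − (P − 23.5).
New equilibrium: consumers pay £33.2, producers receive £56.7, Q = 237.8. (Wedge: Pb − Ps = −23.5.)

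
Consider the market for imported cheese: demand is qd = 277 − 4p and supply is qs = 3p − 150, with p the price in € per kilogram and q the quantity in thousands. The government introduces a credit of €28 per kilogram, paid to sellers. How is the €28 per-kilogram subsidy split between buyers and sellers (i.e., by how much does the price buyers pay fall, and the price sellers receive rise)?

Before the subsidy: set 277 − 4p = 3p − 150 → p* = €61, q* = 33.
With a per-unit subsidy paid to sellers, each receives p + 28 per unit sold, so supply becomes qs = 3(p + 28) − 150.
New equilibrium: buyers pay €49, sellers receive €77, q = 81. (Wedge: pb − ps = −28.)
Gain to buyers: €12; to sellers: €16. (They sum to €28.)

Buyers gain €12 per kilogram; sellers gain €16 per kilogram.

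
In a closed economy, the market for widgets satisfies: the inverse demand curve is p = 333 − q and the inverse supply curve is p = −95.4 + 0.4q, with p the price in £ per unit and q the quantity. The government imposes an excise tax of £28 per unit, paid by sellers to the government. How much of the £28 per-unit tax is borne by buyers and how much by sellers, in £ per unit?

Rewrite in direct form: qd = 333 − p and qs = 2.5p + 238.5.
Without the tax, 333 − p = 2.5p + 238.5 gives 3.5p = 94.5, so p* = £27 and q* = 306.
With the tax collected from sellers, supply shifts: qs = 2.5(p − 28) + 238.5.
Solving gives q = 286 with buyers paying £47 and sellers receiving £19 (the £28 wedge).
Burden on buyers: £20; on sellers: £8. (They sum to £28.)

Buyers bear £20 per unit; sellers bear £8 per unit.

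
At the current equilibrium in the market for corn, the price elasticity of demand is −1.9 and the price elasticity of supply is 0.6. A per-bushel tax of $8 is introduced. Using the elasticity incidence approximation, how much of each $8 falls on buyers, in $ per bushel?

Incidence ratio: buyers' share ≈ εs / (εs + |εd|) = 0.6 / (0.6 + 1.9) = 0.24.
So buyers bear ≈ 0.24 × $8 = $1.92; producers bear $6.08.

Buyers bear ≈ $1.92 per bushel.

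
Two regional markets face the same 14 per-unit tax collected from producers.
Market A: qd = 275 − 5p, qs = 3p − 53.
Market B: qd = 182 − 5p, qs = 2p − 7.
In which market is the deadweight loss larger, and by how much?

Market A: pre-tax p* = 41, q* = 70; post-tax q = 43.75; deadweight loss = 183.75.
Market B: pre-tax p* = 27, q* = 47; post-tax q = 27; deadweight loss = 140.
Difference: 183.75 vs 140 → market A is larger by 43.75.

Market A, by 43.75.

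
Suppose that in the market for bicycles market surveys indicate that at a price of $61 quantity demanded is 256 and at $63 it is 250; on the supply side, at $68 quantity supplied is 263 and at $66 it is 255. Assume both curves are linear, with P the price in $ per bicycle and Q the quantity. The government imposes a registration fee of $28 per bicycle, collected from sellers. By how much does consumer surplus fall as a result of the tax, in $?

Consumer surplus falls by $3568.

Demand slope: (250 − 256)/(63 − 61) = -3, so Qd = 439 − 3P.
Supply slope: (255 − 263)/(66 − 68) = 4, so Qs = 4P − 9.
Before the tax: set 439 − 3P = 4P − 9 → P* = $64, Q* = 247.
With the tax collected from sellers, supply shifts: Qs = 4(P − 28) − 9.
Solving gives Q = 199 with consumers paying $80 and sellers receiving $52 (the $28 wedge).
ΔCS is the trapezoid between Q = 199 and Q = 247 of height $16: ½ · (247 + 199) · 16 = $3568.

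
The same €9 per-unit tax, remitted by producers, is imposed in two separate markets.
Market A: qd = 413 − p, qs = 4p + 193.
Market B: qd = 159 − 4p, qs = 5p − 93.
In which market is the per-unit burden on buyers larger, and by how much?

Market A: pre-tax p* = €44, q* = 369; post-tax q = 361.8; per-unit burden on buyers = €7.2.
Market B: pre-tax p* = €28, q* = 47; post-tax q = 27; per-unit burden on buyers = €5.
Difference: €7.2 vs €5 → market A is larger by €2.2.

Market A, by €2.2.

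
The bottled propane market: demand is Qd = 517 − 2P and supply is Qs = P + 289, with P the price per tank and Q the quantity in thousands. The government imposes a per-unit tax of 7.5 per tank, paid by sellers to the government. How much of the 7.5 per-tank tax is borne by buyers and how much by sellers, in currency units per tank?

Before the tax: set 517 − 2P = P + 289 → P* = 76, Q* = 365.
With the tax collected from sellers, supply shifts: Qs = (P − 7.5) + 289.
New equilibrium: buyers pay 78.5, sellers receive 71, Q = 360. (Wedge: Pb − Ps = 7.5.)
Burden on buyers: 2.5; on sellers: 5. (They sum to 7.5.)
The less price-elastic side of the market bears the larger share of a per-unit tax.

Buyers bear 2.5 per tank; sellers bear 5 per tank.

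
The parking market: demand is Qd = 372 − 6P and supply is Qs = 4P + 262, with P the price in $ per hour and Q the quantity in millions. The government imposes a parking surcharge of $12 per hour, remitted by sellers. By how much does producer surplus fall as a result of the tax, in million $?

Producer surplus falls by $2099.52 million.

Without the tax, 372 − 6P = 4P + 262 gives 10P = 110, so P* = $11 and Q* = 306.
With the tax collected from sellers, supply shifts: Qs = 4(P − 12) + 262.
Solving gives Q = 277.2 with consumers paying $15.8 and sellers receiving $3.8 (the $12 wedge).
ΔPS is the trapezoid between Q = 277.2 and Q = 306 of height $7.2: ½ · (306 + 277.2) · 7.2 = $2099.52.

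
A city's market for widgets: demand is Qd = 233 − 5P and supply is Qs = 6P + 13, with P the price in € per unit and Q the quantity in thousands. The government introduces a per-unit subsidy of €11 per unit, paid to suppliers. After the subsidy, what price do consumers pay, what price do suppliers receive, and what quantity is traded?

Consumers pay €14; suppliers receive €25; quantity = 163.

Before the subsidy: set 233 − 5P = 6P + 13 → P* = €20, Q* = 133.
With a per-unit subsidy paid to suppliers, each receives P + 11 per unit sold, so supply becomes Qs = 6(P + 11) + 13.
Solving gives Q = 163 with consumers paying €14 and suppliers receiving €25 (the €11 wedge).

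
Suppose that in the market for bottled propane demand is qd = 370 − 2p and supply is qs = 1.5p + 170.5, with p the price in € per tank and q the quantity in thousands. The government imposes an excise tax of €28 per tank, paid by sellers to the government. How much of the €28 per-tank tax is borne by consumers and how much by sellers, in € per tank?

Before the tax: set 370 − 2p = 1.5p + 170.5 → p* = €57, q* = 256.
With the tax collected from sellers, supply shifts: qs = 1.5(p − 28) + 170.5.
Solving gives q = 232 with consumers paying €69 and sellers receiving €41 (the €28 wedge).
Burden on consumers: €12; on sellers: €16. (They sum to €28.)

Consumers bear €12 per tank; sellers bear €16 per tank.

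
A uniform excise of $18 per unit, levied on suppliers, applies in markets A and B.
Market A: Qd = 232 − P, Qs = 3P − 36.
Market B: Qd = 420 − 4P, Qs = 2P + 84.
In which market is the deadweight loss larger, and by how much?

Market B, by $94.5.

Market A: pre-tax P* = $67, Q* = 165; post-tax Q = 151.5; deadweight loss = $121.5.
Market B: pre-tax P* = $56, Q* = 196; post-tax Q = 172; deadweight loss = $216.
Difference: $121.5 vs $216 → market B is larger by $94.5.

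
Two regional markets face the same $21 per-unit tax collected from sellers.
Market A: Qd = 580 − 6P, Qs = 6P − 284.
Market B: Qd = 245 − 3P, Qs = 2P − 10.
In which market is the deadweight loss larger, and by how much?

Market A: pre-tax P* = $72, Q* = 148; post-tax Q = 85; deadweight loss = $661.5.
Market B: pre-tax P* = $51, Q* = 92; post-tax Q = 66.8; deadweight loss = $264.6.
Difference: $661.5 vs $264.6 → market A is larger by $396.9.

Market A, by $396.9.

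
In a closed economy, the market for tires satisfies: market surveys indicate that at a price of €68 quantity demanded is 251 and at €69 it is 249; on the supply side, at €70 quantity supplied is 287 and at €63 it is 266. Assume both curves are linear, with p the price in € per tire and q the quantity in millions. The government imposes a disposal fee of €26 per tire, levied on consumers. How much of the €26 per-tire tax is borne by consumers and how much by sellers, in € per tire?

Consumers bear €15.6 per tire; sellers bear €10.4 per tire.

Demand slope: (249 − 251)/(69 − 68) = -2, so qd = 387 − 2p.
Supply slope: (266 − 287)/(63 − 70) = 3, so qs = 3p + 77.
Without the tax, 387 − 2p = 3p + 77 gives 5p = 310, so p* = €62 and q* = 263.
With the tax collected from consumers, demand (in seller-price terms) shifts: qd = 387 − 2(p + 26).
New equilibrium: consumers pay €77.6, sellers receive €51.6, q = 231.8. (Wedge: pb − ps = 26.)
Burden on consumers: €15.6; on sellers: €10.4. (They sum to €26.)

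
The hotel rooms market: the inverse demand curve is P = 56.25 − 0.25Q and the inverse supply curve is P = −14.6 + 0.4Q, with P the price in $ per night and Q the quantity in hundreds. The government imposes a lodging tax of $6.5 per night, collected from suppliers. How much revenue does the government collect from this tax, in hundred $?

Inverting to Q(P) form: Qd = 225 − 4P; Qs = 2.5P + 36.5.
Before the tax: set 225 − 4P = 2.5P + 36.5 → P* = $29, Q* = 109.
With the tax collected from suppliers, supply shifts: Qs = 2.5(P − 6.5) + 36.5.
Solving gives Q = 99 with buyers paying $31.5 and suppliers receiving $25 (the $6.5 wedge).
Revenue = t · Q = 6.5 · 99 = $643.5.

Tax revenue = $643.5 hundred.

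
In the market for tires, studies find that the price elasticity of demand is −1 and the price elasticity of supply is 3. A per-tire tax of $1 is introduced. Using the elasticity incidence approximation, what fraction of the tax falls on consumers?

Consumers' share ≈ 0.75.

Incidence ratio: consumers' share ≈ εs / (εs + |εd|) = 3 / (3 + 1) = 0.75.
Supply is the more elastic side, so consumers bear the larger share.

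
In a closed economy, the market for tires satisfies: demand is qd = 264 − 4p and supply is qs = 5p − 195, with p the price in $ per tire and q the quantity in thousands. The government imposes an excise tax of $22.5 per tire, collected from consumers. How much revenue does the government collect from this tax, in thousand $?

Tax revenue = $225 thousand.

Without the tax, 264 − 4p = 5p − 195 gives 9p = 459, so p* = $51 and q* = 60.
With the tax collected from consumers, demand (in seller-price terms) shifts: qd = 264 − 4(p + 22.5).
New equilibrium: consumers pay $63.5, sellers receive $41, q = 10. (Wedge: pb − ps = 22.5.)
Revenue = t · Q = 22.5 · 10 = $225.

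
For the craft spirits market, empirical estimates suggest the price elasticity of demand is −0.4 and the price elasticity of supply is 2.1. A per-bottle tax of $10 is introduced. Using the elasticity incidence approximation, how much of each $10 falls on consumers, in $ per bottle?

Consumers bear ≈ $8.4 per bottle.

Incidence ratio: consumers' share ≈ εs / (εs + |εd|) = 2.1 / (2.1 + 0.4) = 0.84.
So consumers bear ≈ 0.84 × $10 = $8.4; suppliers bear $1.6.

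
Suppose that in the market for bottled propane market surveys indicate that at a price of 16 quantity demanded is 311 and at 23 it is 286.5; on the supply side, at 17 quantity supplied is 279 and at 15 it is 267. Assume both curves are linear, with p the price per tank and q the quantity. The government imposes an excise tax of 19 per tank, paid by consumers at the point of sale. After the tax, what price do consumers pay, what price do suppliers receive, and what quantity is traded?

Demand slope: (286.5 − 311)/(23 − 16) = -3.5, so qd = 367 − 3.5p.
Supply slope: (267 − 279)/(15 − 17) = 6, so qs = 6p + 177.
Before the tax: set 367 − 3.5p = 6p + 177 → p* = 20, q* = 297.
With the tax collected from consumers, demand (in seller-price terms) shifts: qd = 367 − 3.5(p + 19).
Solving gives q = 255 with consumers paying 32 and suppliers receiving 13 (the 19 wedge).
The less price-elastic side of the market bears the larger share of a per-unit tax.

Consumers pay 32; suppliers receive 13; quantity = 255.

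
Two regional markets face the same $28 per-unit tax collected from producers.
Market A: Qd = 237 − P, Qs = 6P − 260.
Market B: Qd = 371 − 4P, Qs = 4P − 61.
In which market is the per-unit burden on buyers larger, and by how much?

Market A, by $10.

Market A: pre-tax P* = $71, Q* = 166; post-tax Q = 142; per-unit burden on buyers = $24.
Market B: pre-tax P* = $54, Q* = 155; post-tax Q = 99; per-unit burden on buyers = $14.
Difference: $24 vs $14 → market A is larger by $10.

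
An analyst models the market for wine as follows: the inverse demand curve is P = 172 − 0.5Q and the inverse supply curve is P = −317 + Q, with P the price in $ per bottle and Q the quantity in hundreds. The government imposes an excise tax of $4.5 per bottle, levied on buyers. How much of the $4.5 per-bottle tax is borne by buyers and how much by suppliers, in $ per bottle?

Buyers bear $1.5 per bottle; suppliers bear $3 per bottle.

Rewrite in direct form: Qd = 344 − 2P and Qs = P + 317.
Without the tax, 344 − 2P = P + 317 gives 3P = 27, so P* = $9 and Q* = 326.
With the tax collected from buyers, demand (in seller-price terms) shifts: Qd = 344 − 2(P + 4.5).
Solving gives Q = 323 with buyers paying $10.5 and suppliers receiving $6 (the $4.5 wedge).
Burden on buyers: $1.5; on suppliers: $3. (They sum to $4.5.)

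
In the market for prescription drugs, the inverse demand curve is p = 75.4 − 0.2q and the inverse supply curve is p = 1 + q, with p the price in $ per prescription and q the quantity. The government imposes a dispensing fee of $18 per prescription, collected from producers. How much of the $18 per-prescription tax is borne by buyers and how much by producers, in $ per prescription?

Buyers bear $3 per prescription; producers bear $15 per prescription.

Inverting to q(p) form: qd = 377 − 5p; qs = p − 1.
Without the tax, 377 − 5p = p − 1 gives 6p = 378, so p* = $63 and q* = 62.
With the tax collected from producers, supply shifts: qs = (p − 18) − 1.
Solving gives q = 47 with buyers paying $66 and producers receiving $48 (the $18 wedge).
Burden on buyers: $3; on producers: $15. (They sum to $18.)
The less price-elastic side of the market bears the larger share of a per-unit tax.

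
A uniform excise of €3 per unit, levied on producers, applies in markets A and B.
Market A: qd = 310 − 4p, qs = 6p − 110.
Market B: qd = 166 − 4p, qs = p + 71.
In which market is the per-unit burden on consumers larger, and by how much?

Market A, by €1.2.

Market A: pre-tax p* = €42, q* = 142; post-tax q = 134.8; per-unit burden on consumers = €1.8.
Market B: pre-tax p* = €19, q* = 90; post-tax q = 87.6; per-unit burden on consumers = €0.6.
Difference: €1.8 vs €0.6 → market A is larger by €1.2.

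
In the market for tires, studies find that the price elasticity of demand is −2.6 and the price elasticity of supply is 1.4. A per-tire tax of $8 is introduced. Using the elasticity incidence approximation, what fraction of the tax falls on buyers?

Incidence ratio: buyers' share ≈ εs / (εs + |εd|) = 1.4 / (1.4 + 2.6) = 0.35.
Supply is the less elastic side, so buyers bear the smaller share.

Buyers' share ≈ 0.35.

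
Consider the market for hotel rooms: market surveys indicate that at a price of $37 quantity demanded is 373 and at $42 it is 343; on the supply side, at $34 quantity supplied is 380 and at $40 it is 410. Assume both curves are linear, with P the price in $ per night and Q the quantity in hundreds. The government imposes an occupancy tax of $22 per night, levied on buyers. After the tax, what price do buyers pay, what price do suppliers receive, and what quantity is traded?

Demand slope: (343 − 373)/(42 − 37) = -6, so Qd = 595 − 6P.
Supply slope: (410 − 380)/(40 − 34) = 5, so Qs = 5P + 210.
Before the tax: set 595 − 6P = 5P + 210 → P* = $35, Q* = 385.
With the tax collected from buyers, demand (in seller-price terms) shifts: Qd = 595 − 6(P + 22).
New equilibrium: buyers pay $45, suppliers receive $23, Q = 325. (Wedge: Pb − Ps = 22.)
The less price-elastic side of the market bears the larger share of a per-unit tax.

Buyers pay $45; suppliers receive $23; quantity = 325.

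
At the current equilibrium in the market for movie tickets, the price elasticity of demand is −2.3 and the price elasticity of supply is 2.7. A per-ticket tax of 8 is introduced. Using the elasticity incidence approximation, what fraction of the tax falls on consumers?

Incidence ratio: consumers' share ≈ εs / (εs + |εd|) = 2.7 / (2.7 + 2.3) = 0.54.
Supply is the more elastic side, so consumers bear the larger share.

Consumers' share ≈ 0.54.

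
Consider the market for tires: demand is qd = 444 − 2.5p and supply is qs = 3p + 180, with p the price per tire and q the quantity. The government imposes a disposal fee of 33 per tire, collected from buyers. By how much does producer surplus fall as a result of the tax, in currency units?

Before the tax: set 444 − 2.5p = 3p + 180 → p* = 48, q* = 324.
With the tax collected from buyers, demand (in seller-price terms) shifts: qd = 444 − 2.5(p + 33).
Solving gives q = 279 with buyers paying 66 and suppliers receiving 33 (the 33 wedge).
ΔPS is the trapezoid between Q = 279 and Q = 324 of height 15: ½ · (324 + 279) · 15 = 4522.5.

Producer surplus falls by 4522.5.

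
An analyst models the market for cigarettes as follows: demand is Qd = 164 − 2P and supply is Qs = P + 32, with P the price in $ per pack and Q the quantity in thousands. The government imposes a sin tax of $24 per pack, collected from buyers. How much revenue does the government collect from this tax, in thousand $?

Tax revenue = $1440 thousand.

Without the tax, 164 − 2P = P + 32 gives 3P = 132, so P* = $44 and Q* = 76.
With the tax collected from buyers, demand (in seller-price terms) shifts: Qd = 164 − 2(P + 24).
Solving gives Q = 60 with buyers paying $52 and producers receiving $28 (the $24 wedge).
Revenue = t · Q = 24 · 60 = $1440.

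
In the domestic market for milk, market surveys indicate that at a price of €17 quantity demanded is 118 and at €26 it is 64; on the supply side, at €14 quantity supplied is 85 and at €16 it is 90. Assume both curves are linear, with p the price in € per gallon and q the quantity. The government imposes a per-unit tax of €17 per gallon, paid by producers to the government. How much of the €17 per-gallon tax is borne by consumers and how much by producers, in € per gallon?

Demand slope: (64 − 118)/(26 − 17) = -6, so qd = 220 − 6p.
Supply slope: (90 − 85)/(16 − 14) = 2.5, so qs = 2.5p + 50.
Before the tax: set 220 − 6p = 2.5p + 50 → p* = €20, q* = 100.
With the tax collected from producers, supply shifts: qs = 2.5(p − 17) + 50.
New equilibrium: consumers pay €25, producers receive €8, q = 70. (Wedge: pb − ps = 17.)
Burden on consumers: €5; on producers: €12. (They sum to €17.)
The less price-elastic side of the market bears the larger share of a per-unit tax.

Consumers bear €5 per gallon; producers bear €12 per gallon.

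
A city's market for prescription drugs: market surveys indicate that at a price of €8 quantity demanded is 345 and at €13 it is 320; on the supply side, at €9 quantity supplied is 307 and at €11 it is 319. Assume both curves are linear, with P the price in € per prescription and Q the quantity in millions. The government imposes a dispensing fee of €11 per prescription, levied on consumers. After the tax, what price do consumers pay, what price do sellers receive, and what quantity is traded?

Demand slope: (320 − 345)/(13 − 8) = -5, so Qd = 385 − 5P.
Supply slope: (319 − 307)/(11 − 9) = 6, so Qs = 6P + 253.
Without the tax, 385 − 5P = 6P + 253 gives 11P = 132, so P* = €12 and Q* = 325.
With the tax collected from consumers, demand (in seller-price terms) shifts: Qd = 385 − 5(P + 11).
Solving gives Q = 295 with consumers paying €18 and sellers receiving €7 (the €11 wedge).
The less price-elastic side of the market bears the larger share of a per-unit tax.

Consumers pay €18; sellers receive €7; quantity = 295.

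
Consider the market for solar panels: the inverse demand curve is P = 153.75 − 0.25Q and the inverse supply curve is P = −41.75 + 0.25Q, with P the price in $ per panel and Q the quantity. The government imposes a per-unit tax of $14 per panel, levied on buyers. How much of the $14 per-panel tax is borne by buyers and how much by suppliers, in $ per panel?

Buyers bear $7 per panel; suppliers bear $7 per panel.

Rewrite in direct form: Qd = 615 − 4P and Qs = 4P + 167.
Before the tax: set 615 − 4P = 4P + 167 → P* = $56, Q* = 391.
With the tax collected from buyers, demand (in seller-price terms) shifts: Qd = 615 − 4(P + 14).
Solving gives Q = 363 with buyers paying $63 and suppliers receiving $49 (the $14 wedge).
Burden on buyers: $7; on suppliers: $7. (They sum to $14.)
The less price-elastic side of the market bears the larger share of a per-unit tax.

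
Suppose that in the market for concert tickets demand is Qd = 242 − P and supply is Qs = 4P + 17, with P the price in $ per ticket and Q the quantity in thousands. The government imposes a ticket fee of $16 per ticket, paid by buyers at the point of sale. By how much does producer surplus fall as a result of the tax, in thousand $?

Before the tax: set 242 − P = 4P + 17 → P* = $45, Q* = 197.
With the tax collected from buyers, demand (in seller-price terms) shifts: Qd = 242 − (P + 16).
New equilibrium: buyers pay $57.8, producers receive $41.8, Q = 184.2. (Wedge: Pb − Ps = 16.)
ΔPS is the trapezoid between Q = 184.2 and Q = 197 of height $3.2: ½ · (197 + 184.2) · 3.2 = $609.92.

Producer surplus falls by $609.92 thousand.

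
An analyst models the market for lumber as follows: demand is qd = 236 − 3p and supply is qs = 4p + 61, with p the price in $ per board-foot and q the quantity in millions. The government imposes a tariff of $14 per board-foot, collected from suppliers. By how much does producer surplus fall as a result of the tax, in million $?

Producer surplus falls by $894 million.

Without the tax, 236 − 3p = 4p + 61 gives 7p = 175, so p* = $25 and q* = 161.
With the tax collected from suppliers, supply shifts: qs = 4(p − 14) + 61.
New equilibrium: buyers pay $33, suppliers receive $19, q = 137. (Wedge: pb − ps = 14.)
ΔPS is the trapezoid between Q = 137 and Q = 161 of height $6: ½ · (161 + 137) · 6 = $894.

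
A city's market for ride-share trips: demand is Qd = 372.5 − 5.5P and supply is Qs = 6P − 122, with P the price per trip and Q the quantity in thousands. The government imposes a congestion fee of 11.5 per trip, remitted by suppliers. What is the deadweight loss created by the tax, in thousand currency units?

Deadweight loss = 189.75 thousand.

Without the tax, 372.5 − 5.5P = 6P − 122 gives 11.5P = 494.5, so P* = 43 and Q* = 136.
With the tax collected from suppliers, supply shifts: Qs = 6(P − 11.5) − 122.
New equilibrium: buyers pay 49, suppliers receive 37.5, Q = 103. (Wedge: Pb − Ps = 11.5.)
Quantity falls by |ΔQ| = |136 − 103| = 33.
DWL = ½ · t · |ΔQ| = ½ · 11.5 · 33 = 189.75.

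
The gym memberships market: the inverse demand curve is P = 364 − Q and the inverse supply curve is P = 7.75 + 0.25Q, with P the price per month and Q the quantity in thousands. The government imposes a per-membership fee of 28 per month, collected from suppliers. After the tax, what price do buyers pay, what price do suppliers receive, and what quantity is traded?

Rewrite in direct form: Qd = 364 − P and Qs = 4P − 31.
Before the tax: set 364 − P = 4P − 31 → P* = 79, Q* = 285.
With the tax collected from suppliers, supply shifts: Qs = 4(P − 28) − 31.
New equilibrium: buyers pay 101.4, suppliers receive 73.4, Q = 262.6. (Wedge: Pb − Ps = 28.)
The less price-elastic side of the market bears the larger share of a per-unit tax.

Buyers pay 101.4; suppliers receive 73.4; quantity = 262.6.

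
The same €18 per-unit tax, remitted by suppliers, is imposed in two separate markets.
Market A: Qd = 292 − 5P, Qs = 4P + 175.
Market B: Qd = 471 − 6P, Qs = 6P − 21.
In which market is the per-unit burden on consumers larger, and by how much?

Market B, by €1.

Market A: pre-tax P* = €13, Q* = 227; post-tax Q = 187; per-unit burden on consumers = €8.
Market B: pre-tax P* = €41, Q* = 225; post-tax Q = 171; per-unit burden on consumers = €9.
Difference: €8 vs €9 → market B is larger by €1.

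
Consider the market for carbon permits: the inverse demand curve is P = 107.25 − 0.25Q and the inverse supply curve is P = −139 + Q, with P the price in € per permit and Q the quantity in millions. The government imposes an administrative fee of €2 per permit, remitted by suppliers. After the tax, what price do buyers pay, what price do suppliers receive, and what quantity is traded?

Buyers pay €58.4; suppliers receive €56.4; quantity = 195.4.

Rewrite in direct form: Qd = 429 − 4P and Qs = P + 139.
Before the tax: set 429 − 4P = P + 139 → P* = €58, Q* = 197.
With the tax collected from suppliers, supply shifts: Qs = (P − 2) + 139.
Solving gives Q = 195.4 with buyers paying €58.4 and suppliers receiving €56.4 (the €2 wedge).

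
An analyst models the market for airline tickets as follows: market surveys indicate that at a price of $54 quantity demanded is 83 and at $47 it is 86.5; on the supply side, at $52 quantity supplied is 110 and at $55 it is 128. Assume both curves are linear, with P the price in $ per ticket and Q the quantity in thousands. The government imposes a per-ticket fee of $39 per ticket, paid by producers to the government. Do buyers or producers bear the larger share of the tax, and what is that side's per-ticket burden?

Buyers bear the larger share: $36 per ticket.

Demand slope: (86.5 − 83)/(47 − 54) = -0.5, so Qd = 110 − 0.5P.
Supply slope: (128 − 110)/(55 − 52) = 6, so Qs = 6P − 202.
Without the tax, 110 − 0.5P = 6P − 202 gives 6.5P = 312, so P* = $48 and Q* = 86.
With the tax collected from producers, supply shifts: Qs = 6(P − 39) − 202.
New equilibrium: buyers pay $84, producers receive $45, Q = 68. (Wedge: Pb − Ps = 39.)
Per-ticket burden: buyers $36, producers $3.
Buyers take the larger share because demand is less price-elastic here (demand slope 0.5 vs supply slope 6).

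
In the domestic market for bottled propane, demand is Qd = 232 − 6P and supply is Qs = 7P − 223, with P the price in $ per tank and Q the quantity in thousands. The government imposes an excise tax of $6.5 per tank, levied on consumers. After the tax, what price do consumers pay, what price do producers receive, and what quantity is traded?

Consumers pay $38.5; producers receive $32; quantity = 1.

Without the tax, 232 − 6P = 7P − 223 gives 13P = 455, so P* = $35 and Q* = 22.
With the tax collected from consumers, demand (in seller-price terms) shifts: Qd = 232 − 6(P + 6.5).
Solving gives Q = 1 with consumers paying $38.5 and producers receiving $32 (the $6.5 wedge).
The less price-elastic side of the market bears the larger share of a per-unit tax.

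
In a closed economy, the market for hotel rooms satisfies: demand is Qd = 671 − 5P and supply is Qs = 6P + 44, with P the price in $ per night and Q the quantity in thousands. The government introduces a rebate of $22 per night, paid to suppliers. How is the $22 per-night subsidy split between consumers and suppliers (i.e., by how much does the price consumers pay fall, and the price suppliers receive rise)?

Before the subsidy: set 671 − 5P = 6P + 44 → P* = $57, Q* = 386.
With a per-unit subsidy paid to suppliers, each receives P + 22 per unit sold, so supply becomes Qs = 6(P + 22) + 44.
Solving gives Q = 446 with consumers paying $45 and suppliers receiving $67 (the $22 wedge).
Gain to consumers: $12; to suppliers: $10. (They sum to $22.)

Consumers gain $12 per night; suppliers gain $10 per night.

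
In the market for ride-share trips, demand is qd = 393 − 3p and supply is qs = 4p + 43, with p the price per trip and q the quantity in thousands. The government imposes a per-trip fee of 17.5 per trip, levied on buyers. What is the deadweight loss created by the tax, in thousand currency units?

Before the tax: set 393 − 3p = 4p + 43 → p* = 50, q* = 243.
With the tax collected from buyers, demand (in seller-price terms) shifts: qd = 393 − 3(p + 17.5).
Solving gives q = 213 with buyers paying 60 and suppliers receiving 42.5 (the 17.5 wedge).
Quantity falls by |ΔQ| = |243 − 213| = 30.
DWL = ½ · t · |ΔQ| = ½ · 17.5 · 30 = 262.5.

Deadweight loss = 262.5 thousand.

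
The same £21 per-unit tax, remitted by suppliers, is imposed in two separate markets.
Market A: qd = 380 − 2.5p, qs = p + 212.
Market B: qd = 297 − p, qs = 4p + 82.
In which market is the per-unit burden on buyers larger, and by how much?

Market A: pre-tax p* = £48, q* = 260; post-tax q = 245; per-unit burden on buyers = £6.
Market B: pre-tax p* = £43, q* = 254; post-tax q = 237.2; per-unit burden on buyers = £16.8.
Difference: £6 vs £16.8 → market B is larger by £10.8.

Market B, by £10.8.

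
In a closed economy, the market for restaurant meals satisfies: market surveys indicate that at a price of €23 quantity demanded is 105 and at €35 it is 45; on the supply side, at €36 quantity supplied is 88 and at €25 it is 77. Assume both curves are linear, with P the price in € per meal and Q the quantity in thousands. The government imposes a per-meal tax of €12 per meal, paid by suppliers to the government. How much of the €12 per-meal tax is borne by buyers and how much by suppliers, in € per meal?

Buyers bear €2 per meal; suppliers bear €10 per meal.

Demand slope: (45 − 105)/(35 − 23) = -5, so Qd = 220 − 5P.
Supply slope: (77 − 88)/(25 − 36) = 1, so Qs = P + 52.
Before the tax: set 220 − 5P = P + 52 → P* = €28, Q* = 80.
With the tax collected from suppliers, supply shifts: Qs = (P − 12) + 52.
New equilibrium: buyers pay €30, suppliers receive €18, Q = 70. (Wedge: Pb − Ps = 12.)
Burden on buyers: €2; on suppliers: €10. (They sum to €12.)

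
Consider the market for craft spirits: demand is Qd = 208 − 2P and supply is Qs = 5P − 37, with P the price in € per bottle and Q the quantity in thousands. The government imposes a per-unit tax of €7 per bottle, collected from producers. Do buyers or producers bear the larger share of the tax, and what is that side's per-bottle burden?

Before the tax: set 208 − 2P = 5P − 37 → P* = €35, Q* = 138.
With the tax collected from producers, supply shifts: Qs = 5(P − 7) − 37.
Solving gives Q = 128 with buyers paying €40 and producers receiving €33 (the €7 wedge).
Per-bottle burden: buyers €5, producers €2.
Buyers take the larger share because demand is less price-elastic here (demand slope 2 vs supply slope 5).

Buyers bear the larger share: €5 per bottle.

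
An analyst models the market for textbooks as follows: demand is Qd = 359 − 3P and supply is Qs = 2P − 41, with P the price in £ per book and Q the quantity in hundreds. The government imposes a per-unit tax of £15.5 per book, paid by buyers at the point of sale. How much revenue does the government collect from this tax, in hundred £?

Tax revenue = £1556.2 hundred.

Without the tax, 359 − 3P = 2P − 41 gives 5P = 400, so P* = £80 and Q* = 119.
With the tax collected from buyers, demand (in seller-price terms) shifts: Qd = 359 − 3(P + 15.5).
Solving gives Q = 100.4 with buyers paying £86.2 and producers receiving £70.7 (the £15.5 wedge).
Revenue = t · Q = 15.5 · 100.4 = £1556.2.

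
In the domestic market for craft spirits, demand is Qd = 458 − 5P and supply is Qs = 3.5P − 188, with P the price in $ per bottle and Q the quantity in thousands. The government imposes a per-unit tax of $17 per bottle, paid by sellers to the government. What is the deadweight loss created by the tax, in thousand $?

Deadweight loss = $297.5 thousand.

Before the tax: set 458 − 5P = 3.5P − 188 → P* = $76, Q* = 78.
With the tax collected from sellers, supply shifts: Qs = 3.5(P − 17) − 188.
New equilibrium: consumers pay $83, sellers receive $66, Q = 43. (Wedge: Pb − Ps = 17.)
Quantity falls by |ΔQ| = |78 − 43| = 35.
DWL = ½ · t · |ΔQ| = ½ · 17 · 35 = $297.5.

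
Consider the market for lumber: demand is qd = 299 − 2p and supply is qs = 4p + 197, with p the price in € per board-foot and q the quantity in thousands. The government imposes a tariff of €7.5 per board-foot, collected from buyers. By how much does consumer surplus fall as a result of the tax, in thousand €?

Consumer surplus falls by €1300 thousand.

Without the tax, 299 − 2p = 4p + 197 gives 6p = 102, so p* = €17 and q* = 265.
With the tax collected from buyers, demand (in seller-price terms) shifts: qd = 299 − 2(p + 7.5).
New equilibrium: buyers pay €22, sellers receive €14.5, q = 255. (Wedge: pb − ps = 7.5.)
ΔCS is the trapezoid between Q = 255 and Q = 265 of height €5: ½ · (265 + 255) · 5 = €1300.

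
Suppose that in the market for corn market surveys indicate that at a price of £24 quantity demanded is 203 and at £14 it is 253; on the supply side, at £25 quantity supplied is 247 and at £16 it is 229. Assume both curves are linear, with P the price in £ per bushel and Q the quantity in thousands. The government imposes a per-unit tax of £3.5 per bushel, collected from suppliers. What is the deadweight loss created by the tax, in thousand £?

Demand slope: (253 − 203)/(14 − 24) = -5, so Qd = 323 − 5P.
Supply slope: (229 − 247)/(16 − 25) = 2, so Qs = 2P + 197.
Without the tax, 323 − 5P = 2P + 197 gives 7P = 126, so P* = £18 and Q* = 233.
With the tax collected from suppliers, supply shifts: Qs = 2(P − 3.5) + 197.
New equilibrium: consumers pay £19, suppliers receive £15.5, Q = 228. (Wedge: Pb − Ps = 3.5.)
Quantity falls by |ΔQ| = |233 − 228| = 5.
DWL = ½ · t · |ΔQ| = ½ · 3.5 · 5 = £8.75.

Deadweight loss = £8.75 thousand.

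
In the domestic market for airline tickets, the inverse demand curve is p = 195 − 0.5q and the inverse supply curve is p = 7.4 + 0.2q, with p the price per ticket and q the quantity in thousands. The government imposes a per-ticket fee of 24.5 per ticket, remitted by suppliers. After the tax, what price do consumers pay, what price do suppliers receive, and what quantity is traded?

Inverting to q(p) form: qd = 390 − 2p; qs = 5p − 37.
Without the tax, 390 − 2p = 5p − 37 gives 7p = 427, so p* = 61 and q* = 268.
With the tax collected from suppliers, supply shifts: qs = 5(p − 24.5) − 37.
New equilibrium: consumers pay 78.5, suppliers receive 54, q = 233. (Wedge: pb − ps = 24.5.)

Consumers pay 78.5; suppliers receive 54; quantity = 233.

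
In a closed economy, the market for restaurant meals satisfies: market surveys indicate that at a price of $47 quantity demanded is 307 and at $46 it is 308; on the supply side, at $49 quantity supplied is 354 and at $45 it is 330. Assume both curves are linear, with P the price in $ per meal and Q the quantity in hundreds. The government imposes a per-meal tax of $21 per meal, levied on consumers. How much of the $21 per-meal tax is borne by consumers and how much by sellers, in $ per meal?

Consumers bear $18 per meal; sellers bear $3 per meal.

Demand slope: (308 − 307)/(46 − 47) = -1, so Qd = 354 − P.
Supply slope: (330 − 354)/(45 − 49) = 6, so Qs = 6P + 60.
Without the tax, 354 − P = 6P + 60 gives 7P = 294, so P* = $42 and Q* = 312.
With the tax collected from consumers, demand (in seller-price terms) shifts: Qd = 354 − (P + 21).
New equilibrium: consumers pay $60, sellers receive $39, Q = 294. (Wedge: Pb − Ps = 21.)
Burden on consumers: $18; on sellers: $3. (They sum to $21.)
The less price-elastic side of the market bears the larger share of a per-unit tax.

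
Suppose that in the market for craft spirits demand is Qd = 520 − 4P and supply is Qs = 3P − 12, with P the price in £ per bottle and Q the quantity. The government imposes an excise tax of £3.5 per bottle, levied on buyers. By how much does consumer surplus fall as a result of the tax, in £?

Before the tax: set 520 − 4P = 3P − 12 → P* = £76, Q* = 216.
With the tax collected from buyers, demand (in seller-price terms) shifts: Qd = 520 − 4(P + 3.5).
Solving gives Q = 210 with buyers paying £77.5 and suppliers receiving £74 (the £3.5 wedge).
ΔCS is the trapezoid between Q = 210 and Q = 216 of height £1.5: ½ · (216 + 210) · 1.5 = £319.5.

Consumer surplus falls by £319.5.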